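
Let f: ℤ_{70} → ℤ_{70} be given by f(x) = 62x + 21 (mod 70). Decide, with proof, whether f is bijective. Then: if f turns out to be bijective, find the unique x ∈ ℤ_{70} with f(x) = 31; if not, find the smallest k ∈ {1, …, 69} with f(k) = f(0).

35

Recall: f is injective if f(a) = f(b) implies a = b.
We have gcd(62, 70) = 2 > 1. Taking a = 0 and b = 35: f(0) = 21 and f(35) = 62·35 + 21 = 2191 ≡ 21 (mod 70).
So f(0) = f(35) while 0 ≠ 35, hence f is not injective, hence not bijective.
Since f is not bijective, we find the least positive k with f(k) = f(0): this means 62k ≡ 0 (mod 70), i.e. 70 ∣ 62k. Since gcd(62, 70) = 2, dividing through by 2 this holds exactly when 35 ∣ 31k, and as gcd(31, 35) = 1, exactly when 35 ∣ k.
The smallest positive such k is 35.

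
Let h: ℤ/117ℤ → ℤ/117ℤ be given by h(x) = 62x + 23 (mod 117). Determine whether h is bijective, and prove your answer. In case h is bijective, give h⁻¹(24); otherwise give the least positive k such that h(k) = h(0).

Recall that h is injective if h(s) = h(t) implies s = t.
Suppose h(s) = h(t) in ℤ/117ℤ. Then 62s + 23 ≡ 62t + 23 (mod 117), therefore 62(s − t) ≡ 0 (mod 117).
Since gcd(62, 117) = 1, 62 is invertible modulo 117, so s − t ≡ 0 (mod 117), i.e. s = t.
We now compute 62⁻¹ mod 117 explicitly. Euclid's algorithm: 117 = 1·62 + 55, 62 = 1·55 + 7, 55 = 7·7 + 6, 7 = 1·6 + 1; back-substituting gives 1 = 17·62 − 9·117, so 62⁻¹ ≡ 17 (mod 117).
For any y ∈ ℤ/117ℤ, x = 17(y − 23) mod 117 satisfies h(x) = 62·17(y − 23) + 23 ≡ y (since 62·17 ≡ 1 mod 117). So every y has a preimage.
Therefore h is bijective.
Since h is bijective, we compute h⁻¹(24): solve 62x + 23 ≡ 24 (mod 117), i.e. 62x ≡ 1 (mod 117).
Multiplying by 62⁻¹ = 17 gives x ≡ 17·1 = 17 ≡ 17 (mod 117).
Check: h(17) = 62·17 + 23 = 1077 = 9·117 + 24 ≡ 24 (mod 117).

17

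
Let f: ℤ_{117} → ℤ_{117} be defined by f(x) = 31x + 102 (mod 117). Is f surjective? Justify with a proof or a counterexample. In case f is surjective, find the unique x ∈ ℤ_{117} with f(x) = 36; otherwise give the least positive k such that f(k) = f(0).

96

Since gcd(31, 117) = 1, 31 is invertible modulo 117. Euclid's algorithm: 117 = 3·31 + 24, 31 = 1·24 + 7, 24 = 3·7 + 3, 7 = 2·3 + 1; back-substituting gives 1 = 34·31 − 9·117, so 31⁻¹ ≡ 34 (mod 117).
For any y ∈ ℤ_{117}, x = 34(y − 102) mod 117 satisfies f(x) = 31·34(y − 102) + 102 ≡ y (since 31·34 ≡ 1 mod 117). So every y has a preimage.
So f is surjective.
Since f is surjective, we find f⁻¹(36): we need 31x ≡ 36 − 102 ≡ 51 (mod 117). Using 31⁻¹ = 34: x ≡ 34·51 = 1734 = 14·117 + 96, so x = 96.
Check: f(96) = 31·96 + 102 = 3078 = 26·117 + 36 ≡ 36 (mod 117).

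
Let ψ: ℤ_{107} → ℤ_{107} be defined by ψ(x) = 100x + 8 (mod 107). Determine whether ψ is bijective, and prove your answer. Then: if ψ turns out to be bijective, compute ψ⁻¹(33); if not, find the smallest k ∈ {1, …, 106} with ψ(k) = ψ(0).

27

Recall that injectivity means: for all s, t in the domain, ψ(s) = ψ(t) implies s = t.
If ψ(s) = ψ(t), then 100s ≡ 100t (mod 107). Because gcd(100, 107) = 1, we may cancel 100 to get s ≡ t (mod 107).
We now compute 100⁻¹ mod 107 explicitly. Euclid's algorithm: 107 = 1·100 + 7, 100 = 14·7 + 2, 7 = 3·2 + 1; back-substituting gives 1 = 61·100 − 57·107, so 100⁻¹ ≡ 61 (mod 107).
For any y ∈ ℤ_{107}, x = 61(y − 8) mod 107 satisfies ψ(x) = 100·61(y − 8) + 8 ≡ y (since 100·61 ≡ 1 mod 107). So every y has a preimage.
Therefore ψ is bijective.
Since ψ is bijective, we compute ψ⁻¹(33): solve 100x + 8 ≡ 33 (mod 107), i.e. 100x ≡ 25 (mod 107).
Multiplying by 100⁻¹ = 61 gives x ≡ 61·25 = 1525 = 14·107 + 27 ≡ 27 (mod 107).
Check: ψ(27) = 100·27 + 8 = 2708 = 25·107 + 33 ≡ 33 (mod 107).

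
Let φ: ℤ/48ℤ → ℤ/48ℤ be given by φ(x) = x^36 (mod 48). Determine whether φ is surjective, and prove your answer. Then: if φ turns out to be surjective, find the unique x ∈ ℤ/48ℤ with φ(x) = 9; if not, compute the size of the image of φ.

φ(2): Repeated squaring mod 48: 2^1 ≡ 2, 2^2 ≡ 2² = 4, 2^4 ≡ 4² = 16, 2^8 ≡ 16² = 256 ≡ 16, 2^16 ≡ 16² = 256 ≡ 16, 2^32 ≡ 16² = 256 ≡ 16. Since 36 = 32 + 4, 2^36 ≡ 16·16: 16·16 = 256 ≡ 16. So 2^36 ≡ 16 (mod 48).
φ(4): Repeated squaring mod 48: 4^1 ≡ 4, 4^2 ≡ 4² = 16, 4^4 ≡ 16² = 256 ≡ 16, 4^8 ≡ 16² = 256 ≡ 16, 4^16 ≡ 16² = 256 ≡ 16, 4^32 ≡ 16² = 256 ≡ 16. Since 36 = 32 + 4, 4^36 ≡ 16·16: 16·16 = 256 ≡ 16. So 4^36 ≡ 16 (mod 48).
So φ(2) = φ(4) = 16 while 2 ≠ 4, hence φ is not injective.
A non-injective map from the 48-element set ℤ/48ℤ to itself takes at most 47 distinct values, so it cannot be surjective. Therefore φ is not surjective.
Since φ is not surjective, we determine |image(φ)|. Computing x^36 mod 48 for each x (by repeated squaring, reducing mod 48 at every step), the values φ(0), φ(1), …, φ(47) are: 0, 1, 16, 33, 16, 1, 0, 1, 16, 33, 16, 1, 0, 1, 16, 33, 16, 1, 0, 1, 16, 33, 16, 1, 0, 1, 16, 33, 16, 1, 0, 1, 16, 33, 16, 1, 0, 1, 16, 33, 16, 1, 0, 1, 16, 33, 16, 1.
The distinct values are {0, 1, 16, 33}; there are 4 of them.

4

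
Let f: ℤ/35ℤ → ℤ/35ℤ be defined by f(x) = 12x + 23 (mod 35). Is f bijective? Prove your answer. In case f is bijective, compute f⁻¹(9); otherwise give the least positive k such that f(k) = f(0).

28

Recall: f is injective if f(u) = f(v) implies u = v.
Suppose f(u) = f(v) in ℤ/35ℤ. Then 12u + 23 ≡ 12v + 23 (mod 35), hence 12(u − v) ≡ 0 (mod 35).
Since gcd(12, 35) = 1, 12 is invertible modulo 35, therefore u − v ≡ 0 (mod 35), i.e. u = v.
We now compute 12⁻¹ mod 35 explicitly. Euclid's algorithm: 35 = 2·12 + 11, 12 = 1·11 + 1; back-substituting gives 1 = 3·12 − 1·35, so 12⁻¹ ≡ 3 (mod 35).
Then y ↦ 3(y − 23) is a two-sided inverse to f, so every y ∈ ℤ/35ℤ has a preimage.
Therefore f is bijective.
Since f is bijective, we find f⁻¹(9): we need 12x ≡ 9 − 23 ≡ 21 (mod 35). Using 12⁻¹ = 3: x ≡ 3·21 = 63 = 1·35 + 28, so x = 28.
Check: f(28) = 12·28 + 23 = 359 = 10·35 + 9 ≡ 9 (mod 35).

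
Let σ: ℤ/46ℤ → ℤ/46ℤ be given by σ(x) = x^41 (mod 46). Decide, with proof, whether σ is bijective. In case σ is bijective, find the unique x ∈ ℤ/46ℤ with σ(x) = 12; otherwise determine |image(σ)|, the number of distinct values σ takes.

Computing x^41 mod 46 for each x (by repeated squaring, reducing mod 46 at every step), the values σ(0), σ(1), …, σ(45) are: 0, 1, 26, 29, 32, 7, 18, 11, 4, 13, 44, 15, 8, 25, 10, 19, 12, 5, 16, 37, 40, 43, 22, 23, 24, 3, 6, 9, 30, 41, 34, 27, 36, 21, 38, 31, 2, 33, 42, 35, 28, 39, 14, 17, 20, 45.
Every element of ℤ/46ℤ appears exactly once in this list, so σ is a bijection, and in particular bijective.
Since σ is bijective, we read off the preimage of 12 from the same table: σ(16) = 12, so σ⁻¹(12) = 16.

16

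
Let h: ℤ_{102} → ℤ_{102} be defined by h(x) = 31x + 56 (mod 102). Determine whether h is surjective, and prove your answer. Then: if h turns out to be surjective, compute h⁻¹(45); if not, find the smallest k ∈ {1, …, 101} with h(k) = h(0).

49

Since gcd(31, 102) = 1, 31 is invertible modulo 102. Euclid's algorithm: 102 = 3·31 + 9, 31 = 3·9 + 4, 9 = 2·4 + 1; back-substituting gives 1 = 79·31 − 24·102, so 31⁻¹ ≡ 79 (mod 102).
Then y ↦ 79(y − 56) is a two-sided inverse to h, so every y ∈ ℤ_{102} has a preimage.
So h is surjective.
Since h is surjective, we find h⁻¹(45): we need 31x ≡ 45 − 56 ≡ 91 (mod 102). Using 31⁻¹ = 79: x ≡ 79·91 = 7189 = 70·102 + 49, so x = 49.
Check: h(49) = 31·49 + 56 = 1575 = 15·102 + 45 ≡ 45 (mod 102).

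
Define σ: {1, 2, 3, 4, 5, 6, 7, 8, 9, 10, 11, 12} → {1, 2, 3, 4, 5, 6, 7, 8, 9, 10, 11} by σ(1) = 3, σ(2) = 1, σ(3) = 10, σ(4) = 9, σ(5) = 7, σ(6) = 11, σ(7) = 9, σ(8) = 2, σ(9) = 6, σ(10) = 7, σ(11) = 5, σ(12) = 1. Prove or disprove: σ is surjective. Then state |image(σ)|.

9

No element maps to 4, so σ is not surjective.
The image of σ is {1, 2, 3, 5, 6, 7, 9, 10, 11}, which has 9 elements.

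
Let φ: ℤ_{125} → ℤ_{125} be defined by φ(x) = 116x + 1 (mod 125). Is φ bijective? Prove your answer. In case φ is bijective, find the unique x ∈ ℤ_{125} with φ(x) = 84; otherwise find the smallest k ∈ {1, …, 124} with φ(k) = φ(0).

88

Suppose φ(a) = φ(b) in ℤ_{125}. Then 116a + 1 ≡ 116b + 1 (mod 125), hence 116(a − b) ≡ 0 (mod 125).
Since gcd(116, 125) = 1, 116 is invertible modulo 125, hence a − b ≡ 0 (mod 125), i.e. a = b.
We now compute 116⁻¹ mod 125 explicitly. Euclid's algorithm: 125 = 1·116 + 9, 116 = 12·9 + 8, 9 = 1·8 + 1; back-substituting gives 1 = 111·116 − 103·125, so 116⁻¹ ≡ 111 (mod 125).
Then y ↦ 111(y − 1) is a two-sided inverse to φ, so every y ∈ ℤ_{125} has a preimage.
Therefore φ is bijective.
Since φ is bijective, we find φ⁻¹(84): we need 116x ≡ 84 − 1 ≡ 83 (mod 125). Using 116⁻¹ = 111: x ≡ 111·83 = 9213 = 73·125 + 88, so x = 88.
Check: φ(88) = 116·88 + 1 = 10209 = 81·125 + 84 ≡ 84 (mod 125).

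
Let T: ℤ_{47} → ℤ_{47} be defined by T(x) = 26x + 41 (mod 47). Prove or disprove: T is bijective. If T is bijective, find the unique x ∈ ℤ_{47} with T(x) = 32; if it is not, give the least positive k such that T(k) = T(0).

34

Recall: injectivity means: for all s, t in the domain, T(s) = T(t) implies s = t.
Suppose T(s) = T(t) in ℤ_{47}. Then 26s + 41 ≡ 26t + 41 (mod 47), so 26(s − t) ≡ 0 (mod 47).
Since gcd(26, 47) = 1, 26 is invertible modulo 47, hence s − t ≡ 0 (mod 47), i.e. s = t.
We now compute 26⁻¹ mod 47 explicitly. Euclid's algorithm: 47 = 1·26 + 21, 26 = 1·21 + 5, 21 = 4·5 + 1; back-substituting gives 1 = 38·26 − 21·47, so 26⁻¹ ≡ 38 (mod 47).
For any y ∈ ℤ_{47}, x = 38(y − 41) mod 47 satisfies T(x) = 26·38(y − 41) + 41 ≡ y (since 26·38 ≡ 1 mod 47). So every y has a preimage.
So T is bijective.
Since T is bijective, we find T⁻¹(32): we need 26x ≡ 32 − 41 ≡ 38 (mod 47). Using 26⁻¹ = 38: x ≡ 38·38 = 1444 = 30·47 + 34, so x = 34.
Check: T(34) = 26·34 + 41 = 925 = 19·47 + 32 ≡ 32 (mod 47).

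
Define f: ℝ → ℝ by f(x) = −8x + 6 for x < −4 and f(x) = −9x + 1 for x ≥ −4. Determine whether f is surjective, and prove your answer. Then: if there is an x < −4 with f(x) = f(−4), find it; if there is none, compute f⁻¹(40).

-17/4

Both pieces are strictly decreasing (slopes −8 and −9), so each is injective on its own interval.
The left piece maps (−∞, −4) onto (38, ∞); the right piece maps [−4, ∞) onto (−∞, 37].
The union (38, ∞) ∪ (−∞, 37] omits the interval between 38 and 37; in particular 38 has no preimage. So f is not surjective.
Because the two images are disjoint, no x < −4 has f(x) = f(−4), so we compute f⁻¹(40): 40 lies in (38, ∞), so solve −8x + 6 = 40: x = (40 − 6)/(−8) = −17/4.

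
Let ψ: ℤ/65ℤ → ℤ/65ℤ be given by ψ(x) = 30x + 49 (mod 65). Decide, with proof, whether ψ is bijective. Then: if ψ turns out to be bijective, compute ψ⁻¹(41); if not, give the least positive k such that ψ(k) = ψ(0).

13

We have gcd(30, 65) = 5 > 1. Taking a = 0 and b = 13: ψ(0) = 49 and ψ(13) = 30·13 + 49 = 439 ≡ 49 (mod 65).
So ψ(0) = ψ(13) while 0 ≠ 13, hence ψ is not injective, hence not bijective.
Since ψ is not bijective, we find the least positive k with ψ(k) = ψ(0): this means 30k ≡ 0 (mod 65), i.e. 65 ∣ 30k. Since gcd(30, 65) = 5, dividing through by 5 this holds exactly when 13 ∣ 6k, and as gcd(6, 13) = 1, exactly when 13 ∣ k.
The smallest positive such k is 13.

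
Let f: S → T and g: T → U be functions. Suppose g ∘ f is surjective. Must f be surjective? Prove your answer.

No. Take S = {1, 2}, T = {1, 2, 3, 4, 5}, U = {1}, f(a) = 1 for every a ∈ S, and g(b) = 1 for every b ∈ T.
Then g ∘ f is surjective onto {1}, but 5 ∈ T has no preimage under f, so f is not surjective.

not surjective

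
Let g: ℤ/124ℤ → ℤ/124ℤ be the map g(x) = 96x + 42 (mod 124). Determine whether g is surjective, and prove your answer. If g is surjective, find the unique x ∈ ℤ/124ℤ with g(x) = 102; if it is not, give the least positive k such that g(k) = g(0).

31

Since gcd(96, 124) = 4, we have 96x ≡ 0 (mod 4) for all x, so g(x) ≡ 2 (mod 4).
But 0 ≢ 2 (mod 4), so 0 ∈ ℤ/124ℤ has no preimage. Hence g is not surjective.
Since g is not surjective, we find the least positive k with g(k) = g(0): this means 96k ≡ 0 (mod 124), i.e. 124 ∣ 96k. Since gcd(96, 124) = 4, dividing through by 4 this holds exactly when 31 ∣ 24k, and as gcd(24, 31) = 1, exactly when 31 ∣ k.
The smallest positive such k is 31.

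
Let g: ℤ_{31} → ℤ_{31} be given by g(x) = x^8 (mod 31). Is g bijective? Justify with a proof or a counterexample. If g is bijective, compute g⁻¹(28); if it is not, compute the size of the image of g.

g(15): Repeated squaring mod 31: 15^1 ≡ 15, 15^2 ≡ 15² = 225 ≡ 8, 15^4 ≡ 8² = 64 ≡ 2, 15^8 ≡ 2² = 4. So 15^8 ≡ 4 (mod 31).
g(16): Repeated squaring mod 31: 16^1 ≡ 16, 16^2 ≡ 16² = 256 ≡ 8, 16^4 ≡ 8² = 64 ≡ 2, 16^8 ≡ 2² = 4. So 16^8 ≡ 4 (mod 31).
So g(15) = g(16) = 4 while 15 ≠ 16, thus g is not injective, hence not bijective.
Since g is not bijective, we determine |image(g)|. Computing x^8 mod 31 for each x (by repeated squaring, reducing mod 31 at every step), the values g(0), g(1), …, g(30) are: 0, 1, 8, 20, 2, 25, 5, 10, 16, 28, 14, 19, 9, 7, 18, 4, 4, 18, 7, 9, 19, 14, 28, 16, 10, 5, 25, 2, 20, 8, 1.
The distinct values are {0, 1, 2, 4, 5, 7, 8, 9, 10, 14, 16, 18, 19, 20, 25, 28}; there are 16 of them.

16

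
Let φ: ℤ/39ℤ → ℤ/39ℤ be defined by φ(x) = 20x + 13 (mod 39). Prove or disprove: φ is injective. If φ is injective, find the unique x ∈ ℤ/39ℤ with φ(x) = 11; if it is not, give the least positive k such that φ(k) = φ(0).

35

Suppose φ(u) = φ(v) in ℤ/39ℤ. Then 20u + 13 ≡ 20v + 13 (mod 39), so 20(u − v) ≡ 0 (mod 39).
Since gcd(20, 39) = 1, 20 is invertible modulo 39, thus u − v ≡ 0 (mod 39), i.e. u = v.
Thus φ is injective.
We now compute 20⁻¹ mod 39 explicitly. Euclid's algorithm: 39 = 1·20 + 19, 20 = 1·19 + 1; back-substituting gives 1 = 2·20 − 1·39, so 20⁻¹ ≡ 2 (mod 39).
Since φ is injective, we find φ⁻¹(11): we need 20x ≡ 11 − 13 ≡ 37 (mod 39). Using 20⁻¹ = 2: x ≡ 2·37 = 74 = 1·39 + 35, so x = 35.
Check: φ(35) = 20·35 + 13 = 713 = 18·39 + 11 ≡ 11 (mod 39).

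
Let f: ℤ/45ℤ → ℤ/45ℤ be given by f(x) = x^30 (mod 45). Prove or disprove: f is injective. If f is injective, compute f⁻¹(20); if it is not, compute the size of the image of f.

6

f(1) = 1^30 = 1.
f(4): Repeated squaring mod 45: 4^1 ≡ 4, 4^2 ≡ 4² = 16, 4^4 ≡ 16² = 256 ≡ 31, 4^8 ≡ 31² = 961 ≡ 16, 4^16 ≡ 16² = 256 ≡ 31. Since 30 = 16 + 8 + 4 + 2, 4^30 ≡ 31·16·31·16: 31·16 = 496 ≡ 1, then 1·31 = 31, then 31·16 = 496 ≡ 1. So 4^30 ≡ 1 (mod 45).
So f(1) = f(4) = 1 while 1 ≠ 4, so f is not injective.
Since f is not injective, we determine |image(f)|. Computing x^30 mod 45 for each x (by repeated squaring, reducing mod 45 at every step), the values f(0), f(1), …, f(44) are: 0, 1, 19, 9, 1, 10, 36, 19, 19, 36, 10, 1, 9, 19, 1, 0, 1, 19, 9, 1, 10, 36, 19, 19, 36, 10, 1, 9, 19, 1, 0, 1, 19, 9, 1, 10, 36, 19, 19, 36, 10, 1, 9, 19, 1.
The distinct values are {0, 1, 9, 10, 19, 36}; there are 6 of them.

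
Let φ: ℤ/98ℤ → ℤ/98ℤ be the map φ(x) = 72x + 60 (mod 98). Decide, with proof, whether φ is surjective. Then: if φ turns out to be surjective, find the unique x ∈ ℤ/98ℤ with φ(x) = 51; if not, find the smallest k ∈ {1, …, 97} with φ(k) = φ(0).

Recall: surjectivity means every element of the codomain has a preimage under φ.
Since gcd(72, 98) = 2, we have 72x ≡ 0 (mod 2) for all x, so φ(x) ≡ 0 (mod 2).
But 1 ≢ 0 (mod 2), so 1 ∈ ℤ/98ℤ has no preimage. Thus φ is not surjective.
Since φ is not surjective, we find the least positive k with φ(k) = φ(0): this means 72k ≡ 0 (mod 98), i.e. 98 ∣ 72k. Since gcd(72, 98) = 2, dividing through by 2 this holds exactly when 49 ∣ 36k, and as gcd(36, 49) = 1, exactly when 49 ∣ k.
The smallest positive such k is 49.

49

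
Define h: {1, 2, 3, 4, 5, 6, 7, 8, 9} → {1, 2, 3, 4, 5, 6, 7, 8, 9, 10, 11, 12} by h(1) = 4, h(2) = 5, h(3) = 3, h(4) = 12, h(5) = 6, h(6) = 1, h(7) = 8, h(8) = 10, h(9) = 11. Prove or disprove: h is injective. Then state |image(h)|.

9

The values h(1), …, h(9) are 4, 5, 3, 12, 6, 1, 8, 10, 11 — all distinct.
So h(u) = h(v) only when u = v, and h is injective.
The image of h is {1, 3, 4, 5, 6, 8, 10, 11, 12}, which has 9 elements.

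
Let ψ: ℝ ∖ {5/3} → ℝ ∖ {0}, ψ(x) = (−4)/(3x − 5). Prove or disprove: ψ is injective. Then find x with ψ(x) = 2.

1

Suppose ψ(x_1) = ψ(x_2). Cross-multiplying: (−4)(3x_2 − 5) = (−4)(3x_1 − 5).
Expanding both sides and cancelling the symmetric terms leaves 12·(x_1 − x_2) = 0. Since 12 ≠ 0, x_1 = x_2. Hence ψ is injective.
Solving ψ(x) = 2: cross-multiplying gives −4 = 2(3x − 5), which rearranges to −6x = −6, so x = 1.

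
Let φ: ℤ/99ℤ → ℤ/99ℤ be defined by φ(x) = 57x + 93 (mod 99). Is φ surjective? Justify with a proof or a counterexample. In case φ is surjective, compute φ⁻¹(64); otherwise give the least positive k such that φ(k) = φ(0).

33

Since gcd(57, 99) = 3, we have 57x ≡ 0 (mod 3) for all x, so φ(x) ≡ 0 (mod 3).
But 1 ≢ 0 (mod 3), so 1 ∈ ℤ/99ℤ has no preimage. Therefore φ is not surjective.
Since φ is not surjective, we find the least positive k with φ(k) = φ(0): this means 57k ≡ 0 (mod 99), i.e. 99 ∣ 57k. Since gcd(57, 99) = 3, dividing through by 3 this holds exactly when 33 ∣ 19k, and as gcd(19, 33) = 1, exactly when 33 ∣ k.
The smallest positive such k is 33.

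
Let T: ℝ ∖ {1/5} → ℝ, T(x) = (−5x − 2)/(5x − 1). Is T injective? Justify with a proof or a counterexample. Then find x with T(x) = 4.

Suppose T(x_1) = T(x_2). Cross-multiplying: (−5x_1 − 2)(5x_2 − 1) = (−5x_2 − 2)(5x_1 − 1).
Expanding both sides and cancelling the symmetric terms leaves 15·(x_1 − x_2) = 0. Since 15 ≠ 0, x_1 = x_2. Therefore T is injective.
Solving T(x) = 4: cross-multiplying gives −5x − 2 = 4(5x − 1), which rearranges to −25x = −2, so x = 2/25.

2/25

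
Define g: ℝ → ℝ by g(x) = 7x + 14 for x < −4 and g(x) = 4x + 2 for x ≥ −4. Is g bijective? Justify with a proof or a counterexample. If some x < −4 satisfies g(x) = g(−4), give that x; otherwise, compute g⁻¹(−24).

-38/7

Both pieces are strictly increasing (slopes 7 and 4), so each is injective on its own interval.
The left piece maps (−∞, −4) onto (−∞, −14); the right piece maps [−4, ∞) onto [−14, ∞).
Since −14 = −14, the images partition ℝ: g is injective and surjective, hence bijective.
Because the two images are disjoint, no x < −4 has g(x) = g(−4), so we compute g⁻¹(−24): −24 lies in (−∞, −14), so solve 7x + 14 = −24: x = (−24 − 14)/7 = −38/7.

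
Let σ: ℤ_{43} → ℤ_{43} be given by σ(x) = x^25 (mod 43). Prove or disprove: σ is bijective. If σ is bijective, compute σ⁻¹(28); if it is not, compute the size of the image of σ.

26

Since 43 is prime, the nonzero elements of ℤ_{43} form a cyclic group of order 42.
As gcd(25, 42) = 1, raising to the 25th power is a bijection on this group: if x_1^25 ≡ x_2^25 then (x_1x_2^{−1})^25 = 1, and the only element of order dividing gcd(25, 42) = 1 is 1, so x_1 = x_2.
With σ(0) = 0 this makes σ injective on all of ℤ_{43}, hence bijective (finite equal-size domain and codomain). In particular σ is bijective.
Since σ is bijective, we find the preimage of 28. The inverse of x ↦ x^25 on (ℤ_{43})^× is x ↦ x^37, because 25·37 = 925 = 22·42 + 1 ≡ 1 (mod 42) and x^{42} = 1 for x ≠ 0 (Fermat). So σ⁻¹(28) = 28^37 mod 43.
Repeated squaring mod 43: 28^1 ≡ 28, 28^2 ≡ 28² = 784 ≡ 10, 28^4 ≡ 10² = 100 ≡ 14, 28^8 ≡ 14² = 196 ≡ 24, 28^16 ≡ 24² = 576 ≡ 17, 28^32 ≡ 17² = 289 ≡ 31. Since 37 = 32 + 4 + 1, 28^37 ≡ 31·14·28: 31·14 = 434 ≡ 4, then 4·28 = 112 ≡ 26. So 28^37 ≡ 26 (mod 43).
Hence σ⁻¹(28) = 26.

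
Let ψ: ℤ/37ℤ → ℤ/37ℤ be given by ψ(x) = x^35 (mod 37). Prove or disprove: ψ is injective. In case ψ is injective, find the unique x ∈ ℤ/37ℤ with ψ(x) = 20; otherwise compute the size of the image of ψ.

13

Since 37 is prime, the nonzero elements of ℤ/37ℤ form a cyclic group of order 36.
As gcd(35, 36) = 1, raising to the 35th power is a bijection on this group: if x_1^35 ≡ x_2^35 then (x_1x_2^{−1})^35 = 1, and the only element of order dividing gcd(35, 36) = 1 is 1, so x_1 = x_2.
With ψ(0) = 0 this makes ψ injective on all of ℤ/37ℤ, hence bijective (finite equal-size domain and codomain). In particular ψ is injective.
Since ψ is injective, we find the preimage of 20. The inverse of x ↦ x^35 on (ℤ/37ℤ)^× is x ↦ x^35, because 35·35 = 1225 = 34·36 + 1 ≡ 1 (mod 36) and x^{36} = 1 for x ≠ 0 (Fermat). So ψ⁻¹(20) = 20^35 mod 37.
Repeated squaring mod 37: 20^1 ≡ 20, 20^2 ≡ 20² = 400 ≡ 30, 20^4 ≡ 30² = 900 ≡ 12, 20^8 ≡ 12² = 144 ≡ 33, 20^16 ≡ 33² = 1089 ≡ 16, 20^32 ≡ 16² = 256 ≡ 34. Since 35 = 32 + 2 + 1, 20^35 ≡ 34·30·20: 34·30 = 1020 ≡ 21, then 21·20 = 420 ≡ 13. So 20^35 ≡ 13 (mod 37).
Hence ψ⁻¹(20) = 13.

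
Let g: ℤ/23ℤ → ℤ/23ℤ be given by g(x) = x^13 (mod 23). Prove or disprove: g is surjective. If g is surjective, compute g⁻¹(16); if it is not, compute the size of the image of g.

4

Since 23 is prime, the nonzero elements of ℤ/23ℤ form a cyclic group of order 22.
As gcd(13, 22) = 1, raising to the 13th power is a bijection on this group: if s^13 ≡ t^13 then (st^{−1})^13 = 1, and the only element of order dividing gcd(13, 22) = 1 is 1, so s = t.
With g(0) = 0 this makes g injective on all of ℤ/23ℤ, hence bijective (finite equal-size domain and codomain). In particular g is surjective.
Since g is surjective, we find the preimage of 16. The inverse of x ↦ x^13 on (ℤ/23ℤ)^× is x ↦ x^17, because 13·17 = 221 = 10·22 + 1 ≡ 1 (mod 22) and x^{22} = 1 for x ≠ 0 (Fermat). So g⁻¹(16) = 16^17 mod 23.
Repeated squaring mod 23: 16^1 ≡ 16, 16^2 ≡ 16² = 256 ≡ 3, 16^4 ≡ 3² = 9, 16^8 ≡ 9² = 81 ≡ 12, 16^16 ≡ 12² = 144 ≡ 6. Since 17 = 16 + 1, 16^17 ≡ 6·16: 6·16 = 96 ≡ 4. So 16^17 ≡ 4 (mod 23).
Hence g⁻¹(16) = 4.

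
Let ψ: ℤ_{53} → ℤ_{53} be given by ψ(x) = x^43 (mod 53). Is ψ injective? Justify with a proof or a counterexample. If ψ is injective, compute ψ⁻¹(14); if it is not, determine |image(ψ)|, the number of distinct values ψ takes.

Since 53 is prime, the nonzero elements of ℤ_{53} form a cyclic group of order 52.
As gcd(43, 52) = 1, raising to the 43rd power is a bijection on this group: if s^43 ≡ t^43 then (st^{−1})^43 = 1, and the only element of order dividing gcd(43, 52) = 1 is 1, so s = t.
With ψ(0) = 0 this makes ψ injective on all of ℤ_{53}, hence bijective (finite equal-size domain and codomain). In particular ψ is injective.
Since ψ is injective, we find the preimage of 14. The inverse of x ↦ x^43 on (ℤ_{53})^× is x ↦ x^23, because 43·23 = 989 = 19·52 + 1 ≡ 1 (mod 52) and x^{52} = 1 for x ≠ 0 (Fermat). So ψ⁻¹(14) = 14^23 mod 53.
Repeated squaring mod 53: 14^1 ≡ 14, 14^2 ≡ 14² = 196 ≡ 37, 14^4 ≡ 37² = 1369 ≡ 44, 14^8 ≡ 44² = 1936 ≡ 28, 14^16 ≡ 28² = 784 ≡ 42. Since 23 = 16 + 4 + 2 + 1, 14^23 ≡ 42·44·37·14: 42·44 = 1848 ≡ 46, then 46·37 = 1702 ≡ 6, then 6·14 = 84 ≡ 31. So 14^23 ≡ 31 (mod 53).
Hence ψ⁻¹(14) = 31.

31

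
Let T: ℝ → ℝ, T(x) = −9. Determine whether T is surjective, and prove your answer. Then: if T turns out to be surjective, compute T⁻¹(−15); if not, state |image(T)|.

1

Recall that T is surjective if every y in the codomain equals T(x) for some x in the domain.
T(x) = −9 for all x, so −8 has no preimage and T is not surjective.
Since T is not surjective, we state |image(T)|: the image of T is {−9}, which has 1 element.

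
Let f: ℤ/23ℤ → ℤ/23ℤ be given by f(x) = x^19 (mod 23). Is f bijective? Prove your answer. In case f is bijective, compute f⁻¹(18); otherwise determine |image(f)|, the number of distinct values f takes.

6

Since 23 is prime, the nonzero elements of ℤ/23ℤ form a cyclic group of order 22.
As gcd(19, 22) = 1, raising to the 19th power is a bijection on this group: if a^19 ≡ b^19 then (ab^{−1})^19 = 1, and the only element of order dividing gcd(19, 22) = 1 is 1, so a = b.
With f(0) = 0 this makes f injective on all of ℤ/23ℤ, hence bijective (finite equal-size domain and codomain). In particular f is bijective.
Since f is bijective, we find the preimage of 18. The inverse of x ↦ x^19 on (ℤ/23ℤ)^× is x ↦ x^7, because 19·7 = 133 = 6·22 + 1 ≡ 1 (mod 22) and x^{22} = 1 for x ≠ 0 (Fermat). So f⁻¹(18) = 18^7 mod 23.
Repeated squaring mod 23: 18^1 ≡ 18, 18^2 ≡ 18² = 324 ≡ 2, 18^4 ≡ 2² = 4. Since 7 = 4 + 2 + 1, 18^7 ≡ 4·2·18: 4·2 = 8, then 8·18 = 144 ≡ 6. So 18^7 ≡ 6 (mod 23).
Hence f⁻¹(18) = 6.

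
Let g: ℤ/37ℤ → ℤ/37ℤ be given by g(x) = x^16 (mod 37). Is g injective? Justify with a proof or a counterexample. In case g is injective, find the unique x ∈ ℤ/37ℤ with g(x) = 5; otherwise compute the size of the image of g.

g(1) = 1^16 = 1.
g(6): Repeated squaring mod 37: 6^1 ≡ 6, 6^2 ≡ 6² = 36, 6^4 ≡ 36² = 1296 ≡ 1, 6^8 ≡ 1² = 1, 6^16 ≡ 1² = 1. So 6^16 ≡ 1 (mod 37).
So g(1) = g(6) = 1 while 1 ≠ 6, so g is not injective.
Since g is not injective, we determine |image(g)|. Computing x^16 mod 37 for each x (by repeated squaring, reducing mod 37 at every step), the values g(0), g(1), …, g(36) are: 0, 1, 9, 33, 7, 34, 1, 34, 26, 16, 10, 26, 9, 7, 10, 12, 12, 16, 33, 33, 16, 12, 12, 10, 7, 9, 26, 10, 16, 26, 34, 1, 34, 7, 33, 9, 1.
The distinct values are {0, 1, 7, 9, 10, 12, 16, 26, 33, 34}; there are 10 of them.

10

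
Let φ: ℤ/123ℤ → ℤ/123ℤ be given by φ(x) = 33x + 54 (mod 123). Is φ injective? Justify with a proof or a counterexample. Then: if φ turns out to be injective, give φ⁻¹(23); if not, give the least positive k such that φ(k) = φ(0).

41

We have gcd(33, 123) = 3 > 1. Taking x_1 = 0 and x_2 = 41: φ(0) = 54 and φ(41) = 33·41 + 54 = 1407 ≡ 54 (mod 123).
So φ(0) = φ(41) while 0 ≠ 41, so φ is not injective.
Since φ is not injective, we find the least positive k with φ(k) = φ(0): this means 33k ≡ 0 (mod 123), i.e. 123 ∣ 33k. Since gcd(33, 123) = 3, dividing through by 3 this holds exactly when 41 ∣ 11k, and as gcd(11, 41) = 1, exactly when 41 ∣ k.
The smallest positive such k is 41.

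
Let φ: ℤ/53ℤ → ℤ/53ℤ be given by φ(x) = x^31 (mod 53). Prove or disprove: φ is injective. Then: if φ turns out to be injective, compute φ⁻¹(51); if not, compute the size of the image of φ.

48

Since 53 is prime, the nonzero elements of ℤ/53ℤ form a cyclic group of order 52.
As gcd(31, 52) = 1, raising to the 31st power is a bijection on this group: if s^31 ≡ t^31 then (st^{−1})^31 = 1, and the only element of order dividing gcd(31, 52) = 1 is 1, so s = t.
With φ(0) = 0 this makes φ injective on all of ℤ/53ℤ, hence bijective (finite equal-size domain and codomain). In particular φ is injective.
Since φ is injective, we find the preimage of 51. The inverse of x ↦ x^31 on (ℤ/53ℤ)^× is x ↦ x^47, because 31·47 = 1457 = 28·52 + 1 ≡ 1 (mod 52) and x^{52} = 1 for x ≠ 0 (Fermat). So φ⁻¹(51) = 51^47 mod 53.
Repeated squaring mod 53: 51^1 ≡ 51, 51^2 ≡ 51² = 2601 ≡ 4, 51^4 ≡ 4² = 16, 51^8 ≡ 16² = 256 ≡ 44, 51^16 ≡ 44² = 1936 ≡ 28, 51^32 ≡ 28² = 784 ≡ 42. Since 47 = 32 + 8 + 4 + 2 + 1, 51^47 ≡ 42·44·16·4·51: 42·44 = 1848 ≡ 46, then 46·16 = 736 ≡ 47, then 47·4 = 188 ≡ 29, then 29·51 = 1479 ≡ 48. So 51^47 ≡ 48 (mod 53).
Hence φ⁻¹(51) = 48.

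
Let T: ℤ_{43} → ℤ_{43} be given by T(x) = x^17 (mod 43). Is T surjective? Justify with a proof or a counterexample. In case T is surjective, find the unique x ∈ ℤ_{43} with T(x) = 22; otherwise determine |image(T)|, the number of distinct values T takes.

Since 43 is prime, the nonzero elements of ℤ_{43} form a cyclic group of order 42.
As gcd(17, 42) = 1, raising to the 17th power is a bijection on this group: if u^17 ≡ v^17 then (uv^{−1})^17 = 1, and the only element of order dividing gcd(17, 42) = 1 is 1, so u = v.
With T(0) = 0 this makes T injective on all of ℤ_{43}, hence bijective (finite equal-size domain and codomain). In particular T is surjective.
Since T is surjective, we find the preimage of 22. The inverse of x ↦ x^17 on (ℤ_{43})^× is x ↦ x^5, because 17·5 = 85 = 2·42 + 1 ≡ 1 (mod 42) and x^{42} = 1 for x ≠ 0 (Fermat). So T⁻¹(22) = 22^5 mod 43.
Repeated squaring mod 43: 22^1 ≡ 22, 22^2 ≡ 22² = 484 ≡ 11, 22^4 ≡ 11² = 121 ≡ 35. Since 5 = 4 + 1, 22^5 ≡ 35·22: 35·22 = 770 ≡ 39. So 22^5 ≡ 39 (mod 43).
Hence T⁻¹(22) = 39.

39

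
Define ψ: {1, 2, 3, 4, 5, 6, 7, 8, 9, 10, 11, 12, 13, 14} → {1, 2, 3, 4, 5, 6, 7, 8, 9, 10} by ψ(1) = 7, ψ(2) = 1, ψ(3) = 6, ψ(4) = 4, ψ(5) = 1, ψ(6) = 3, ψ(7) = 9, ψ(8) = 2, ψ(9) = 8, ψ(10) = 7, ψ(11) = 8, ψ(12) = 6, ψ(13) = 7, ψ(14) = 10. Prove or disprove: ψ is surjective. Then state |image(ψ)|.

No element maps to 5, so ψ is not surjective.
The image of ψ is {1, 2, 3, 4, 6, 7, 8, 9, 10}, which has 9 elements.

9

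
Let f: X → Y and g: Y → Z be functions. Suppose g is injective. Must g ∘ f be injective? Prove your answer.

No. Take X = {1, 2}, Y = Z = {1, 2, 3, 4, 5}, f(1) = f(2) = 1, and g = identity (injective).
Then (g ∘ f)(1) = (g ∘ f)(2) = 1 with 1 ≠ 2, so g ∘ f is not injective.

not injective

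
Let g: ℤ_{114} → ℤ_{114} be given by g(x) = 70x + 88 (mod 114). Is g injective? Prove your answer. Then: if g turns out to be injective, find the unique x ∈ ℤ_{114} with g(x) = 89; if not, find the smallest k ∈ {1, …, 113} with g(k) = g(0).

57

Recall that injectivity means: for all s, t in the domain, g(s) = g(t) implies s = t.
We have gcd(70, 114) = 2 > 1. Taking s = 0 and t = 57: g(0) = 88 and g(57) = 70·57 + 88 = 4078 ≡ 88 (mod 114).
So g(0) = g(57) while 0 ≠ 57, so g is not injective.
Since g is not injective, we find the least positive k with g(k) = g(0): this means 70k ≡ 0 (mod 114), i.e. 114 ∣ 70k. Since gcd(70, 114) = 2, dividing through by 2 this holds exactly when 57 ∣ 35k, and as gcd(35, 57) = 1, exactly when 57 ∣ k.
The smallest positive such k is 57.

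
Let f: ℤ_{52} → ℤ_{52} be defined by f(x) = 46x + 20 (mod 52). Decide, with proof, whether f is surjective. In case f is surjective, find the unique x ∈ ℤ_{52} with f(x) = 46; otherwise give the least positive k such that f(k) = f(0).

26

By definition, f is surjective if every y in the codomain equals f(x) for some x in the domain.
Since gcd(46, 52) = 2, we have 46x ≡ 0 (mod 2) for all x, so f(x) ≡ 0 (mod 2).
But 1 ≢ 0 (mod 2), so 1 ∈ ℤ_{52} has no preimage. Thus f is not surjective.
Since f is not surjective, we find the least positive k with f(k) = f(0): this means 46k ≡ 0 (mod 52), i.e. 52 ∣ 46k. Since gcd(46, 52) = 2, dividing through by 2 this holds exactly when 26 ∣ 23k, and as gcd(23, 26) = 1, exactly when 26 ∣ k.
The smallest positive such k is 26.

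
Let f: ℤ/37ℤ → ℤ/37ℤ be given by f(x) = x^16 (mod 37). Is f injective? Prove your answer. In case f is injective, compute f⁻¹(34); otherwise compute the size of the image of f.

10

f(1) = 1^16 = 1.
f(6): Repeated squaring mod 37: 6^1 ≡ 6, 6^2 ≡ 6² = 36, 6^4 ≡ 36² = 1296 ≡ 1, 6^8 ≡ 1² = 1, 6^16 ≡ 1² = 1. So 6^16 ≡ 1 (mod 37).
So f(1) = f(6) = 1 while 1 ≠ 6, therefore f is not injective.
Since f is not injective, we determine |image(f)|. Computing x^16 mod 37 for each x (by repeated squaring, reducing mod 37 at every step), the values f(0), f(1), …, f(36) are: 0, 1, 9, 33, 7, 34, 1, 34, 26, 16, 10, 26, 9, 7, 10, 12, 12, 16, 33, 33, 16, 12, 12, 10, 7, 9, 26, 10, 16, 26, 34, 1, 34, 7, 33, 9, 1.
The distinct values are {0, 1, 7, 9, 10, 12, 16, 26, 33, 34}; there are 10 of them.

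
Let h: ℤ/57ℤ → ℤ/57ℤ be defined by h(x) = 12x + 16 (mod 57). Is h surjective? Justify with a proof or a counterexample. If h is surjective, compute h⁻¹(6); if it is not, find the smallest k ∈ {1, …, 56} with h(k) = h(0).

19

Since gcd(12, 57) = 3, we have 12x ≡ 0 (mod 3) for all x, so h(x) ≡ 1 (mod 3).
But 0 ≢ 1 (mod 3), so 0 ∈ ℤ/57ℤ has no preimage. Thus h is not surjective.
Since h is not surjective, we find the least positive k with h(k) = h(0): this means 12k ≡ 0 (mod 57), i.e. 57 ∣ 12k. Since gcd(12, 57) = 3, dividing through by 3 this holds exactly when 19 ∣ 4k, and as gcd(4, 19) = 1, exactly when 19 ∣ k.
The smallest positive such k is 19.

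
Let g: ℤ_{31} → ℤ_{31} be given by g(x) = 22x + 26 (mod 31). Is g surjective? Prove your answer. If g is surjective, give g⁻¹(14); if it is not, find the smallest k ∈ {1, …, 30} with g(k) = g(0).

Recall: surjectivity means every element of the codomain has a preimage under g.
Since gcd(22, 31) = 1, 22 is invertible modulo 31. Euclid's algorithm: 31 = 1·22 + 9, 22 = 2·9 + 4, 9 = 2·4 + 1; back-substituting gives 1 = 24·22 − 17·31, so 22⁻¹ ≡ 24 (mod 31).
For any y ∈ ℤ_{31}, x = 24(y − 26) mod 31 satisfies g(x) = 22·24(y − 26) + 26 ≡ y (since 22·24 ≡ 1 mod 31). So every y has a preimage.
So g is surjective.
Since g is surjective, we find g⁻¹(14): we need 22x ≡ 14 − 26 ≡ 19 (mod 31). Using 22⁻¹ = 24: x ≡ 24·19 = 456 = 14·31 + 22, so x = 22.
Check: g(22) = 22·22 + 26 = 510 = 16·31 + 14 ≡ 14 (mod 31).

22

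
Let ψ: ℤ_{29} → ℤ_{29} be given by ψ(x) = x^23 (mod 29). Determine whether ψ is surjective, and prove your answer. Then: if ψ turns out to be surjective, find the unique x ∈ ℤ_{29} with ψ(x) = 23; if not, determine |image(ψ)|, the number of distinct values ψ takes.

Since 29 is prime, the nonzero elements of ℤ_{29} form a cyclic group of order 28.
As gcd(23, 28) = 1, raising to the 23rd power is a bijection on this group: if u^23 ≡ v^23 then (uv^{−1})^23 = 1, and the only element of order dividing gcd(23, 28) = 1 is 1, so u = v.
With ψ(0) = 0 this makes ψ injective on all of ℤ_{29}, hence bijective (finite equal-size domain and codomain). In particular ψ is surjective.
Since ψ is surjective, we find the preimage of 23. The inverse of x ↦ x^23 on (ℤ_{29})^× is x ↦ x^11, because 23·11 = 253 = 9·28 + 1 ≡ 1 (mod 28) and x^{28} = 1 for x ≠ 0 (Fermat). So ψ⁻¹(23) = 23^11 mod 29.
Repeated squaring mod 29: 23^1 ≡ 23, 23^2 ≡ 23² = 529 ≡ 7, 23^4 ≡ 7² = 49 ≡ 20, 23^8 ≡ 20² = 400 ≡ 23. Since 11 = 8 + 2 + 1, 23^11 ≡ 23·7·23: 23·7 = 161 ≡ 16, then 16·23 = 368 ≡ 20. So 23^11 ≡ 20 (mod 29).
Hence ψ⁻¹(23) = 20.

20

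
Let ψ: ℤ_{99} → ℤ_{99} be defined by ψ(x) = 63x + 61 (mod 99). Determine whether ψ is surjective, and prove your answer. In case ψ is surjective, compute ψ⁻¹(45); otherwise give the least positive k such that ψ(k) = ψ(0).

Since gcd(63, 99) = 9, we have 63x ≡ 0 (mod 9) for all x, so ψ(x) ≡ 7 (mod 9).
But 0 ≢ 7 (mod 9), so 0 ∈ ℤ_{99} has no preimage. Thus ψ is not surjective.
Since ψ is not surjective, we find the least positive k with ψ(k) = ψ(0): this means 63k ≡ 0 (mod 99), i.e. 99 ∣ 63k. Since gcd(63, 99) = 9, dividing through by 9 this holds exactly when 11 ∣ 7k, and as gcd(7, 11) = 1, exactly when 11 ∣ k.
The smallest positive such k is 11.

11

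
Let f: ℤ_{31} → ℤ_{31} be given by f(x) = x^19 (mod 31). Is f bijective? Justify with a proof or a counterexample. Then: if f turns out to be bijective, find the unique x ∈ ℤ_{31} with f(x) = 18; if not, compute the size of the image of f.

10

Since 31 is prime, the nonzero elements of ℤ_{31} form a cyclic group of order 30.
As gcd(19, 30) = 1, raising to the 19th power is a bijection on this group: if s^19 ≡ t^19 then (st^{−1})^19 = 1, and the only element of order dividing gcd(19, 30) = 1 is 1, so s = t.
With f(0) = 0 this makes f injective on all of ℤ_{31}, hence bijective (finite equal-size domain and codomain). In particular f is bijective.
Since f is bijective, we find the preimage of 18. The inverse of x ↦ x^19 on (ℤ_{31})^× is x ↦ x^19, because 19·19 = 361 = 12·30 + 1 ≡ 1 (mod 30) and x^{30} = 1 for x ≠ 0 (Fermat). So f⁻¹(18) = 18^19 mod 31.
Repeated squaring mod 31: 18^1 ≡ 18, 18^2 ≡ 18² = 324 ≡ 14, 18^4 ≡ 14² = 196 ≡ 10, 18^8 ≡ 10² = 100 ≡ 7, 18^16 ≡ 7² = 49 ≡ 18. Since 19 = 16 + 2 + 1, 18^19 ≡ 18·14·18: 18·14 = 252 ≡ 4, then 4·18 = 72 ≡ 10. So 18^19 ≡ 10 (mod 31).
Hence f⁻¹(18) = 10.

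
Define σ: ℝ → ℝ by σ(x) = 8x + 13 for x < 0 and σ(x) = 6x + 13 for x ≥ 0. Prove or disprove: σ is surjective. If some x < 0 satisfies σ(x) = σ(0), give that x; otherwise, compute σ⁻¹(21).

Both pieces are strictly increasing (slopes 8 and 6), so each is injective on its own interval.
The left piece maps (−∞, 0) onto (−∞, 13); the right piece maps [0, ∞) onto [13, ∞).
These images together cover ℝ, so σ is surjective.
Because the two images are disjoint, no x < 0 has σ(x) = σ(0), so we compute σ⁻¹(21): 21 lies in [13, ∞), so solve 6x + 13 = 21: x = (21 − 13)/6 = 4/3.

4/3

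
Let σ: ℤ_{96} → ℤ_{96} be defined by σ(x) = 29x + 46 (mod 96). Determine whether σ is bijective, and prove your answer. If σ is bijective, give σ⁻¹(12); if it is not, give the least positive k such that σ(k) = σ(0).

22

Suppose σ(x_1) = σ(x_2) in ℤ_{96}. Then 29x_1 + 46 ≡ 29x_2 + 46 (mod 96), therefore 29(x_1 − x_2) ≡ 0 (mod 96).
Since gcd(29, 96) = 1, 29 is invertible modulo 96, thus x_1 − x_2 ≡ 0 (mod 96), i.e. x_1 = x_2.
We now compute 29⁻¹ mod 96 explicitly. Euclid's algorithm: 96 = 3·29 + 9, 29 = 3·9 + 2, 9 = 4·2 + 1; back-substituting gives 1 = 53·29 − 16·96, so 29⁻¹ ≡ 53 (mod 96).
Then y ↦ 53(y − 46) is a two-sided inverse to σ, so every y ∈ ℤ_{96} has a preimage.
Thus σ is bijective.
Since σ is bijective, we find σ⁻¹(12): we need 29x ≡ 12 − 46 ≡ 62 (mod 96). Using 29⁻¹ = 53: x ≡ 53·62 = 3286 = 34·96 + 22, so x = 22.
Check: σ(22) = 29·22 + 46 = 684 = 7·96 + 12 ≡ 12 (mod 96).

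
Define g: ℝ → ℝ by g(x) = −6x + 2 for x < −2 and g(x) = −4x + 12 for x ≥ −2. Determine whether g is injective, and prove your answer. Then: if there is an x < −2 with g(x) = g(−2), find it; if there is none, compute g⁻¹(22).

-3

Both pieces are strictly decreasing (slopes −6 and −4), so each is injective on its own interval.
The left piece maps (−∞, −2) onto (14, ∞); the right piece maps [−2, ∞) onto (−∞, 20].
These images overlap. In particular g(−2) = 20 (right piece), and solving −6x + 2 = 20 on the left piece gives x = −3 < −2.
So g(−3) = g(−2) with −3 ≠ −2, and g is not injective. This x = −3 is the requested value below −2.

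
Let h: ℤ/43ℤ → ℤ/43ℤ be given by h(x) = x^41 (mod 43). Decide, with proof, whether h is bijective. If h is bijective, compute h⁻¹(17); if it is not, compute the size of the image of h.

Since 43 is prime, the nonzero elements of ℤ/43ℤ form a cyclic group of order 42.
As gcd(41, 42) = 1, raising to the 41st power is a bijection on this group: if s^41 ≡ t^41 then (st^{−1})^41 = 1, and the only element of order dividing gcd(41, 42) = 1 is 1, so s = t.
With h(0) = 0 this makes h injective on all of ℤ/43ℤ, hence bijective (finite equal-size domain and codomain). In particular h is bijective.
Since h is bijective, we find the preimage of 17. The inverse of x ↦ x^41 on (ℤ/43ℤ)^× is x ↦ x^41, because 41·41 = 1681 = 40·42 + 1 ≡ 1 (mod 42) and x^{42} = 1 for x ≠ 0 (Fermat). So h⁻¹(17) = 17^41 mod 43.
Repeated squaring mod 43: 17^1 ≡ 17, 17^2 ≡ 17² = 289 ≡ 31, 17^4 ≡ 31² = 961 ≡ 15, 17^8 ≡ 15² = 225 ≡ 10, 17^16 ≡ 10² = 100 ≡ 14, 17^32 ≡ 14² = 196 ≡ 24. Since 41 = 32 + 8 + 1, 17^41 ≡ 24·10·17: 24·10 = 240 ≡ 25, then 25·17 = 425 ≡ 38. So 17^41 ≡ 38 (mod 43).
Hence h⁻¹(17) = 38.

38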